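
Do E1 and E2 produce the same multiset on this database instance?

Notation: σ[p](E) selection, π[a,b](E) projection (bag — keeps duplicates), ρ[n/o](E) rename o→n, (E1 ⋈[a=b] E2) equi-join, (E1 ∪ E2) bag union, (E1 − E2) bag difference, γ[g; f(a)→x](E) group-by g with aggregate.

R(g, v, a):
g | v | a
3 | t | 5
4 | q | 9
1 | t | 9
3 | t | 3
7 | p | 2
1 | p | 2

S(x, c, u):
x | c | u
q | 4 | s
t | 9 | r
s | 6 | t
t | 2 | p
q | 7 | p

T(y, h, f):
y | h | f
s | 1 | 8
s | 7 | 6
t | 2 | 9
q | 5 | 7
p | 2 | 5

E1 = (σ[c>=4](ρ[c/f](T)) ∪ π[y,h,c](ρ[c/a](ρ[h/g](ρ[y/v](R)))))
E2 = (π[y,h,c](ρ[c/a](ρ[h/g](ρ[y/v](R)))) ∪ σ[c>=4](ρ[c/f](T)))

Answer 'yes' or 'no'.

E1 row counts bottom-up:
  T → 5
  ρ[c/f](T) → 5
  σ[c>=4](ρ[c/f](T)) → 5
  R → 6
  ρ[y/v](R) → 6
  ρ[h/g](ρ[y/v](R)) → 6
  ρ[c/a](ρ[h/g](ρ[y/v](R))) → 6
  π[y,h,c](ρ[c/a](ρ[h/g](ρ[y/v](R)))) → 6
  (σ[c>=4](ρ[c/f](T)) ∪ π[y,h,c](ρ[c/a](ρ[h/g](ρ[y/v](R))))) → 11
E2 row counts bottom-up:
  R → 6
  ρ[y/v](R) → 6
  ρ[h/g](ρ[y/v](R)) → 6
  ρ[c/a](ρ[h/g](ρ[y/v](R))) → 6
  π[y,h,c](ρ[c/a](ρ[h/g](ρ[y/v](R)))) → 6
  T → 5
  ρ[c/f](T) → 5
  σ[c>=4](ρ[c/f](T)) → 5
  (π[y,h,c](ρ[c/a](ρ[h/g](ρ[y/v](R)))) ∪ σ[c>=4](ρ[c/f](T))) → 11

E1 and E2 produce the same multiset:
y | h | c
p | 1 | 2
p | 2 | 5
p | 7 | 2
q | 4 | 9
q | 5 | 7
s | 1 | 8
s | 7 | 6
t | 1 | 9
t | 2 | 9
t | 3 | 3
t | 3 | 5

yes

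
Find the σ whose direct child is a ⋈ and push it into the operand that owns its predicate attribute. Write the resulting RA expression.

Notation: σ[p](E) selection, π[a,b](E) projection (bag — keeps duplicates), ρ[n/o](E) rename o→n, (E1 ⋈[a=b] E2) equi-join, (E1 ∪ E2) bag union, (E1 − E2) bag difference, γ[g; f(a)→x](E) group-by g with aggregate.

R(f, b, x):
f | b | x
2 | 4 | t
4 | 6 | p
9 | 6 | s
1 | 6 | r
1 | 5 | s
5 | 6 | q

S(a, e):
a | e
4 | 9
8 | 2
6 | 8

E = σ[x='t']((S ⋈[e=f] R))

σ filters on x, owned by the right side.
E' = (S ⋈[e=f] σ[x='t'](R))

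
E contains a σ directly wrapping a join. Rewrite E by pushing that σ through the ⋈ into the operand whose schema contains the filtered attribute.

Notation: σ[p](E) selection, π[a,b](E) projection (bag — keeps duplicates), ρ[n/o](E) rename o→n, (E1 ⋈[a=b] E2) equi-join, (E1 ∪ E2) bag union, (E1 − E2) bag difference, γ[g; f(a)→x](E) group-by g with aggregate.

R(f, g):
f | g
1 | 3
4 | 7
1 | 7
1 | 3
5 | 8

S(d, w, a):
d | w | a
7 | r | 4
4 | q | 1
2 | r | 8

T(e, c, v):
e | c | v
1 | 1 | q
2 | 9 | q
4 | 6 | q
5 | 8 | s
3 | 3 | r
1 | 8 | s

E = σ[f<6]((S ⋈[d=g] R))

σ filters on f, owned by the right side.
E' = (S ⋈[d=g] σ[f<6](R))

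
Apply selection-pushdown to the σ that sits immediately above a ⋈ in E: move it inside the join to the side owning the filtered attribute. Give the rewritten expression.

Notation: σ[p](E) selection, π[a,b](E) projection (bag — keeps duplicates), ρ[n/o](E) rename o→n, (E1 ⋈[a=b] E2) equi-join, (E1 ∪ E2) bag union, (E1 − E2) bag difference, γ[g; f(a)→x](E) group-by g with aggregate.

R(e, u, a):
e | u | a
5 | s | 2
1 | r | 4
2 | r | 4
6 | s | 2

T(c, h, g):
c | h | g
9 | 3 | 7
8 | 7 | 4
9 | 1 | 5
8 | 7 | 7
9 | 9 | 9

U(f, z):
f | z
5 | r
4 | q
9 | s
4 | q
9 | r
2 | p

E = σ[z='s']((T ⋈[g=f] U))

σ filters on z, owned by the right side.
E' = (T ⋈[g=f] σ[z='s'](U))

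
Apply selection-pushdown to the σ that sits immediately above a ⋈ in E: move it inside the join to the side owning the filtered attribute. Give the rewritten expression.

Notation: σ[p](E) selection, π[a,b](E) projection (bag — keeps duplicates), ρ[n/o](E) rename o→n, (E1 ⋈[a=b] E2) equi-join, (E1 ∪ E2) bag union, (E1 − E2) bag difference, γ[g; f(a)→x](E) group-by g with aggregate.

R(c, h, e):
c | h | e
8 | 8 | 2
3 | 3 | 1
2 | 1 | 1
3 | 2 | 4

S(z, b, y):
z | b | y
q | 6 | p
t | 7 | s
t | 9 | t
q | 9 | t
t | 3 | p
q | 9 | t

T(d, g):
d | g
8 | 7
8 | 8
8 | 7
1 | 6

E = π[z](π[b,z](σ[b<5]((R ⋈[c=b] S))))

σ filters on b, owned by the right side.
E' = π[z](π[b,z]((R ⋈[c=b] σ[b<5](S))))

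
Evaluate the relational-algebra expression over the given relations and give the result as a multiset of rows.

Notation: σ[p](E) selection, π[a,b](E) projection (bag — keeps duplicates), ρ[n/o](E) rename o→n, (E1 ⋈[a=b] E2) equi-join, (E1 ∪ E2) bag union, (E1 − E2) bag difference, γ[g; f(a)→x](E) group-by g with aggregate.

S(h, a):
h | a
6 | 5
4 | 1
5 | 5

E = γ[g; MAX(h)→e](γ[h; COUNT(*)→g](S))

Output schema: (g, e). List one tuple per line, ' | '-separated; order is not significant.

Stepwise |·|:
  S → 3
  γ[h; COUNT(*)→g](S) → 3
  γ[g; MAX(h)→e](γ[h; COUNT(*)→g](S)) → 1

== RESULT ==
g | e
1 | 6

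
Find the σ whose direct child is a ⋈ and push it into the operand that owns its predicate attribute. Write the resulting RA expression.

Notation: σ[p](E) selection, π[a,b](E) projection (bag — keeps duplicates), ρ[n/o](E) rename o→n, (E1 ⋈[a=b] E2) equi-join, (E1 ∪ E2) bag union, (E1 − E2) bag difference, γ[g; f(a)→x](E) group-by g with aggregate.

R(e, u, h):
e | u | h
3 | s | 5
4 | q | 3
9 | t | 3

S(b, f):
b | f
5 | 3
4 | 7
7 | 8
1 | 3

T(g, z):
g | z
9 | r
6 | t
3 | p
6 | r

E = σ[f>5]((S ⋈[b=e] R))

σ filters on f, owned by the left side.
E' = (σ[f>5](S) ⋈[b=e] R)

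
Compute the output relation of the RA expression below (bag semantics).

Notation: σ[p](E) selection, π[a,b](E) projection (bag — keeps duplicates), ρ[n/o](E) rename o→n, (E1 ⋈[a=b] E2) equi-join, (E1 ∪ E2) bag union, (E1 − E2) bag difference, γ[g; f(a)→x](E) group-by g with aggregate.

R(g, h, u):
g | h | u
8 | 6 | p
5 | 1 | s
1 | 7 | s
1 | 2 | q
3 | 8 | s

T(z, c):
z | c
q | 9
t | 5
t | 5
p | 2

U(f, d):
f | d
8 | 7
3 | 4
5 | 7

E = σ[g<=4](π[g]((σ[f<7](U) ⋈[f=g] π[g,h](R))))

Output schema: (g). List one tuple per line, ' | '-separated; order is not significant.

Per-node cardinality:
  U → 3
  σ[f<7](U) → 2
  R → 5
  π[g,h](R) → 5
  (σ[f<7](U) ⋈[f=g] π[g,h](R)) → 2
  π[g]((σ[f<7](U) ⋈[f=g] π[g,h](R))) → 2
  σ[g<=4](π[g]((σ[f<7](U) ⋈[f=g] π[g,h](R)))) → 1

== RESULT ==
g
3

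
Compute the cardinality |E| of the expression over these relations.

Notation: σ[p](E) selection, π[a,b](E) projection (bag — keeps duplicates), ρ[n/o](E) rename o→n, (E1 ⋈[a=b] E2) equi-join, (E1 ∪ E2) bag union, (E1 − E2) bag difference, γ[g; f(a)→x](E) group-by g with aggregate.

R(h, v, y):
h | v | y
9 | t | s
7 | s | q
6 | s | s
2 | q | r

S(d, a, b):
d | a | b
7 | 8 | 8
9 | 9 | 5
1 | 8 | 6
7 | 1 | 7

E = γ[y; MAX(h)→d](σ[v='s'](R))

Row counts bottom-up:
  R → 4
  σ[v='s'](R) → 2
  γ[y; MAX(h)→d](σ[v='s'](R)) → 2

|E| = 2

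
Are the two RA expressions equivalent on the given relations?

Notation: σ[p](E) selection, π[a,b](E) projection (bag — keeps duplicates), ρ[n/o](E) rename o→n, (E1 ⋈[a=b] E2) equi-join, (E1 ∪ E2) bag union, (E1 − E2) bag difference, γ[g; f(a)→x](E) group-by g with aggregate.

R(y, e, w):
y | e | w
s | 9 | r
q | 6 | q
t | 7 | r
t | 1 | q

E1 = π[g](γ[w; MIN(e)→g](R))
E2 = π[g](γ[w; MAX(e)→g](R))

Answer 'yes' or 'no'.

E1 stepwise |·|:
  R → 4
  γ[w; MIN(e)→g](R) → 2
  π[g](γ[w; MIN(e)→g](R)) → 2
E2 stepwise |·|:
  R → 4
  γ[w; MAX(e)→g](R) → 2
  π[g](γ[w; MAX(e)→g](R)) → 2

E1 result:
g
1
7
E2 result:
g
6
9
Witness: (6,) appears 0× in E1 but 1× in E2.

no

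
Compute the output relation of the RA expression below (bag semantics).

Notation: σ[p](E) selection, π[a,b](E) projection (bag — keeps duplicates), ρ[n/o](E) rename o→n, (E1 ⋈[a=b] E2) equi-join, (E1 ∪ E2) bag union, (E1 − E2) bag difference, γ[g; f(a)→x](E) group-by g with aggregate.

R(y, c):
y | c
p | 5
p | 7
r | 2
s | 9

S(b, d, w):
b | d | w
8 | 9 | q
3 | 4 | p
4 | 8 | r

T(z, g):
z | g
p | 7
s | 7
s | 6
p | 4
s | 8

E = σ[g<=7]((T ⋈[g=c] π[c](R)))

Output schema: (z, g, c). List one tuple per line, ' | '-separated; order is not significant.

Stepwise |·|:
  T → 5
  R → 4
  π[c](R) → 4
  (T ⋈[g=c] π[c](R)) → 2
  σ[g<=7]((T ⋈[g=c] π[c](R))) → 2

== RESULT ==
z | g | c
p | 7 | 7
s | 7 | 7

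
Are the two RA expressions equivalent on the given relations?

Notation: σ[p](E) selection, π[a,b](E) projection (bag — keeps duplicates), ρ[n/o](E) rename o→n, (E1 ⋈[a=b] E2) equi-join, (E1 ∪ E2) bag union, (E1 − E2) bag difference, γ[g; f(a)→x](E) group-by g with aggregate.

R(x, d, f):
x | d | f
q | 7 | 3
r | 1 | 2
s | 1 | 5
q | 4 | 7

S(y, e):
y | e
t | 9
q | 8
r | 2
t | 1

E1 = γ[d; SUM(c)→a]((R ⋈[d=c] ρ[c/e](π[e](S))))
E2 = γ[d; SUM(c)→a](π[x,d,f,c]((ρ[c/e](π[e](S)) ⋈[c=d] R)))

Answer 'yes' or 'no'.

E1 stepwise |·|:
  R → 4
  S → 4
  π[e](S) → 4
  ρ[c/e](π[e](S)) → 4
  (R ⋈[d=c] ρ[c/e](π[e](S))) → 2
  γ[d; SUM(c)→a]((R ⋈[d=c] ρ[c/e](π[e](S)))) → 1
E2 stepwise |·|:
  S → 4
  π[e](S) → 4
  ρ[c/e](π[e](S)) → 4
  R → 4
  (ρ[c/e](π[e](S)) ⋈[c=d] R) → 2
  π[x,d,f,c]((ρ[c/e](π[e](S)) ⋈[c=d] R)) → 2
  γ[d; SUM(c)→a](π[x,d,f,c]((ρ[c/e](π[e](S)) ⋈[c=d] R))) → 1

E1 and E2 produce the same multiset:
d | a
1 | 2

yes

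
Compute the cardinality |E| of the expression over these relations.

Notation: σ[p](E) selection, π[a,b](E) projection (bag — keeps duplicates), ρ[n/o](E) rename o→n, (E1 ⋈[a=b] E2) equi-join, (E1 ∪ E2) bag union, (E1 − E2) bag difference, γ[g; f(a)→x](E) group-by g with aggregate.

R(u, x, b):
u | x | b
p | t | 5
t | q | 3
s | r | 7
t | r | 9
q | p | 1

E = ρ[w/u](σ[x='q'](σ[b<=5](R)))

Stepwise |·|:
  R → 5
  σ[b<=5](R) → 3
  σ[x='q'](σ[b<=5](R)) → 1
  ρ[w/u](σ[x='q'](σ[b<=5](R))) → 1

|E| = 1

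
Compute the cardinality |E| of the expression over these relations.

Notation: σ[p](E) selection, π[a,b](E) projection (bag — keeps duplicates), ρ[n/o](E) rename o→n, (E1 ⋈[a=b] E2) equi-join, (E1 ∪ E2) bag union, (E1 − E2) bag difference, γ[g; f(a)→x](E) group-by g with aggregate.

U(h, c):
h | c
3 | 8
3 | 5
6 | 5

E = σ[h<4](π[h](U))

Per-node cardinality:
  U → 3
  π[h](U) → 3
  σ[h<4](π[h](U)) → 2

|E| = 2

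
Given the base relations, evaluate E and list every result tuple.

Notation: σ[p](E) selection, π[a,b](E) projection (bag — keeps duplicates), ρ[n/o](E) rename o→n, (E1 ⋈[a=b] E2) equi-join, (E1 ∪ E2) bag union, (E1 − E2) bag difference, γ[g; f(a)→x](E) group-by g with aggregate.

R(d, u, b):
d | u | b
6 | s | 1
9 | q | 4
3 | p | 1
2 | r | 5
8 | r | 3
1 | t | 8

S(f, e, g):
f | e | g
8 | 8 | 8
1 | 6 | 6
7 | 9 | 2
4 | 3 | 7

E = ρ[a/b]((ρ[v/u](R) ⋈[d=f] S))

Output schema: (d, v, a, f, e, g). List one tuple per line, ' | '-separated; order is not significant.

Per-node cardinality:
  R → 6
  ρ[v/u](R) → 6
  S → 4
  (ρ[v/u](R) ⋈[d=f] S) → 2
  ρ[a/b]((ρ[v/u](R) ⋈[d=f] S)) → 2

== RESULT ==
d | v | a | f | e | g
1 | t | 8 | 1 | 6 | 6
8 | r | 3 | 8 | 8 | 8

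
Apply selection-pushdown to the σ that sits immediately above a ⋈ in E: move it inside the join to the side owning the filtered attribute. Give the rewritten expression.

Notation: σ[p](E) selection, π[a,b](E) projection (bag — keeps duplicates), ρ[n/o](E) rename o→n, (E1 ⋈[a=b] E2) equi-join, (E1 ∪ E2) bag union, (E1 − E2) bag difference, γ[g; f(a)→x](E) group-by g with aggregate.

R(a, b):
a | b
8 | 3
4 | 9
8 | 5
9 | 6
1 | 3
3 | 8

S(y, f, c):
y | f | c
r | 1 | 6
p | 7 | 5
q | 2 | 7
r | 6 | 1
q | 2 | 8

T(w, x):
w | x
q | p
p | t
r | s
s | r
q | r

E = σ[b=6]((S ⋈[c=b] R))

σ filters on b, owned by the right side.
E' = (S ⋈[c=b] σ[b=6](R))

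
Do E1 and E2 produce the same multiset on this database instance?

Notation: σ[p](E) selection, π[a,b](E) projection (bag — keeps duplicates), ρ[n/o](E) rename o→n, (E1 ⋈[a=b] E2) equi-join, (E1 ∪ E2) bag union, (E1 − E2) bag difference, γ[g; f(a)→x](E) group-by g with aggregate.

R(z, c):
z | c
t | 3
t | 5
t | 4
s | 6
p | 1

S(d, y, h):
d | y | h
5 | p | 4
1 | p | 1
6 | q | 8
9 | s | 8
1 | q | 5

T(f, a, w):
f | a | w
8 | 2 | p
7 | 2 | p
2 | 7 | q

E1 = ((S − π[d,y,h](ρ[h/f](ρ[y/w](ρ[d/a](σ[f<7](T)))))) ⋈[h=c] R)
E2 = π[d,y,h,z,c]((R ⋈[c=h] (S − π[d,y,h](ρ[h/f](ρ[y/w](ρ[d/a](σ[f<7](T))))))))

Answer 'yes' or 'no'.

E1 subexpression sizes:
  S → 5
  T → 3
  σ[f<7](T) → 1
  ρ[d/a](σ[f<7](T)) → 1
  ρ[y/w](ρ[d/a](σ[f<7](T))) → 1
  ρ[h/f](ρ[y/w](ρ[d/a](σ[f<7](T)))) → 1
  π[d,y,h](ρ[h/f](ρ[y/w](ρ[d/a](σ[f<7](T))))) → 1
  (S − π[d,y,h](ρ[h/f](ρ[y/w](ρ[d/a](σ[f<7](T)))))) → 5
  R → 5
  ((S − π[d,y,h](ρ[h/f](ρ[y/w](ρ[d/a](σ[f<7](T)))))) ⋈[h=c] R) → 3
E2 subexpression sizes:
  R → 5
  S → 5
  T → 3
  σ[f<7](T) → 1
  ρ[d/a](σ[f<7](T)) → 1
  ρ[y/w](ρ[d/a](σ[f<7](T))) → 1
  ρ[h/f](ρ[y/w](ρ[d/a](σ[f<7](T)))) → 1
  π[d,y,h](ρ[h/f](ρ[y/w](ρ[d/a](σ[f<7](T))))) → 1
  (S − π[d,y,h](ρ[h/f](ρ[y/w](ρ[d/a](σ[f<7](T)))))) → 5
  (R ⋈[c=h] (S − π[d,y,h](ρ[h/f](ρ[y/w](ρ[d/a](σ[f<7](T))))))) → 3
  π[d,y,h,z,c]((R ⋈[c=h] (S − π[d,y,h](ρ[h/f](ρ[y/w](ρ[d/a](σ[f<7](T)))))))) → 3

E1 and E2 produce the same multiset:
d | y | h | z | c
1 | p | 1 | p | 1
1 | q | 5 | t | 5
5 | p | 4 | t | 4

yes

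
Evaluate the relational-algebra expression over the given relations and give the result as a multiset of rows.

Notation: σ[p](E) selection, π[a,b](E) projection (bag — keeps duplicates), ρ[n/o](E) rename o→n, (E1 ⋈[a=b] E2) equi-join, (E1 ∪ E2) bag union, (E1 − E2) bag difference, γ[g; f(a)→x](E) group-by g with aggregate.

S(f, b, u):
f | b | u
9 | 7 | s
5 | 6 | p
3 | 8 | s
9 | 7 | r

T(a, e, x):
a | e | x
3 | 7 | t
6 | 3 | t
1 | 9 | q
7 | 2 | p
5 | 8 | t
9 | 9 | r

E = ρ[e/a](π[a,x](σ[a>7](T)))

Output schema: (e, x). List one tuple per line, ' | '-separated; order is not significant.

Stepwise |·|:
  T → 6
  σ[a>7](T) → 1
  π[a,x](σ[a>7](T)) → 1
  ρ[e/a](π[a,x](σ[a>7](T))) → 1

== RESULT ==
e | x
9 | r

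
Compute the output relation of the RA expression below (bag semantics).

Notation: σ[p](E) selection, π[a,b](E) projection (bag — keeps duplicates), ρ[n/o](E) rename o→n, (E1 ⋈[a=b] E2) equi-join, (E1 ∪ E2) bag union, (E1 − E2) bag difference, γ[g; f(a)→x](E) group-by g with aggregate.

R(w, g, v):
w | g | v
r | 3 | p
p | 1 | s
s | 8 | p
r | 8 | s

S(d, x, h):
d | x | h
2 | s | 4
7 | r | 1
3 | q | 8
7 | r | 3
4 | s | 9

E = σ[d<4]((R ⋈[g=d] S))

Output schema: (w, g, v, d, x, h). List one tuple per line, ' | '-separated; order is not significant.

Stepwise |·|:
  R → 4
  S → 5
  (R ⋈[g=d] S) → 1
  σ[d<4]((R ⋈[g=d] S)) → 1

== RESULT ==
w | g | v | d | x | h
r | 3 | p | 3 | q | 8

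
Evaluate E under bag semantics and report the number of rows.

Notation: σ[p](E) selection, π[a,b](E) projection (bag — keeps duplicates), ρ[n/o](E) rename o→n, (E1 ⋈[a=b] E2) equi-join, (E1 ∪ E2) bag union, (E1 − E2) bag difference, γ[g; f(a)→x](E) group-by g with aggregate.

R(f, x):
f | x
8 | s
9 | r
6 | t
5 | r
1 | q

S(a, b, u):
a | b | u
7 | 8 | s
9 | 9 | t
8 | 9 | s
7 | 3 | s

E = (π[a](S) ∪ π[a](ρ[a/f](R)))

Stepwise |·|:
  S → 4
  π[a](S) → 4
  R → 5
  ρ[a/f](R) → 5
  π[a](ρ[a/f](R)) → 5
  (π[a](S) ∪ π[a](ρ[a/f](R))) → 9

|E| = 9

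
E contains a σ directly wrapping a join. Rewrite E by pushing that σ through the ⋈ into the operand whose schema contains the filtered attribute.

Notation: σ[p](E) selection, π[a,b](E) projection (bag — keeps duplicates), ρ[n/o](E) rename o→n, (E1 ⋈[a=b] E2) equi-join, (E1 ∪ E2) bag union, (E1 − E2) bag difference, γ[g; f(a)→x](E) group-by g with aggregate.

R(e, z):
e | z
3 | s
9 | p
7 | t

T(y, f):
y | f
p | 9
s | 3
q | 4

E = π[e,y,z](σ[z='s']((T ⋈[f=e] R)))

σ filters on z, owned by the right side.
E' = π[e,y,z]((T ⋈[f=e] σ[z='s'](R)))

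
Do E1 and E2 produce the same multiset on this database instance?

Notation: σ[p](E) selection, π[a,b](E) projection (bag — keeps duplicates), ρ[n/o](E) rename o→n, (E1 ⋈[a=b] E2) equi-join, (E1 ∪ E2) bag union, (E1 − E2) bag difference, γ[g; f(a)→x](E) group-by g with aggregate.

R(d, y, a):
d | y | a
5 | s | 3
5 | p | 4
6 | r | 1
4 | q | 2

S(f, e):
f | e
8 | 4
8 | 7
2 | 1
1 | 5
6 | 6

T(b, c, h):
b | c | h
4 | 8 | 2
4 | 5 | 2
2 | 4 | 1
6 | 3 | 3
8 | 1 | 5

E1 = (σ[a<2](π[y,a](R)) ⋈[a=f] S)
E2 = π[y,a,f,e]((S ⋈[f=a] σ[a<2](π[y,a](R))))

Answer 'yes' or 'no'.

E1 row counts bottom-up:
  R → 4
  π[y,a](R) → 4
  σ[a<2](π[y,a](R)) → 1
  S → 5
  (σ[a<2](π[y,a](R)) ⋈[a=f] S) → 1
E2 row counts bottom-up:
  S → 5
  R → 4
  π[y,a](R) → 4
  σ[a<2](π[y,a](R)) → 1
  (S ⋈[f=a] σ[a<2](π[y,a](R))) → 1
  π[y,a,f,e]((S ⋈[f=a] σ[a<2](π[y,a](R)))) → 1

E1 and E2 produce the same multiset:
y | a | f | e
r | 1 | 1 | 5

yes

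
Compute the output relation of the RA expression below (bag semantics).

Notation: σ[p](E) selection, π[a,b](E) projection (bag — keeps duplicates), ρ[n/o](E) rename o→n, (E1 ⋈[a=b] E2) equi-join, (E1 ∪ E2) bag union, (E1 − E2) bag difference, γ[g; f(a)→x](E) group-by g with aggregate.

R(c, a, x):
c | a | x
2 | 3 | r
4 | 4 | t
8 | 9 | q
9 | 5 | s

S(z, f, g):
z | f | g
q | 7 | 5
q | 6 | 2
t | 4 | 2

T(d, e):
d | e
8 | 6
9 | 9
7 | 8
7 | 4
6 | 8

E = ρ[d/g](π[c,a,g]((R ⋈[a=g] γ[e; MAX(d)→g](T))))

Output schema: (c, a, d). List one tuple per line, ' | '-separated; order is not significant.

Subexpression sizes:
  R → 4
  T → 5
  γ[e; MAX(d)→g](T) → 4
  (R ⋈[a=g] γ[e; MAX(d)→g](T)) → 1
  π[c,a,g]((R ⋈[a=g] γ[e; MAX(d)→g](T))) → 1
  ρ[d/g](π[c,a,g]((R ⋈[a=g] γ[e; MAX(d)→g](T)))) → 1

== RESULT ==
c | a | d
8 | 9 | 9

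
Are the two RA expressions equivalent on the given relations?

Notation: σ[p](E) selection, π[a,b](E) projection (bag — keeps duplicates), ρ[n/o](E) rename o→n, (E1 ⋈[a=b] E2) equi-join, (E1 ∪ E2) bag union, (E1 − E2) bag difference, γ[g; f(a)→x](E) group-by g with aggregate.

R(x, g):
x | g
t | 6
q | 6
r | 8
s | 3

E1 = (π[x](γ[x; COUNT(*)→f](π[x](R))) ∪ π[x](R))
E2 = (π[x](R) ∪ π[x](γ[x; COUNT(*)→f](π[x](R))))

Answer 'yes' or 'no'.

E1 row counts bottom-up:
  R → 4
  π[x](R) → 4
  γ[x; COUNT(*)→f](π[x](R)) → 4
  π[x](γ[x; COUNT(*)→f](π[x](R))) → 4
  R → 4
  π[x](R) → 4
  (π[x](γ[x; COUNT(*)→f](π[x](R))) ∪ π[x](R)) → 8
E2 row counts bottom-up:
  R → 4
  π[x](R) → 4
  R → 4
  π[x](R) → 4
  γ[x; COUNT(*)→f](π[x](R)) → 4
  π[x](γ[x; COUNT(*)→f](π[x](R))) → 4
  (π[x](R) ∪ π[x](γ[x; COUNT(*)→f](π[x](R)))) → 8

E1 and E2 produce the same multiset:
x
q
q
r
r
s
s
t
t

yes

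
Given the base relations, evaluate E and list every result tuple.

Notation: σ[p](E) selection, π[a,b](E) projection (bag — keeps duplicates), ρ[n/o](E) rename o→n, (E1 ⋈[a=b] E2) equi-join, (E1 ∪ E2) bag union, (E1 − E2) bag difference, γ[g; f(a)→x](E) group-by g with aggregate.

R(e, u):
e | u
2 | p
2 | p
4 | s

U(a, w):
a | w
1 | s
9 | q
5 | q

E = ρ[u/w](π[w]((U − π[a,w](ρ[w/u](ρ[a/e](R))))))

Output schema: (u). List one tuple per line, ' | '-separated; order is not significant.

Stepwise |·|:
  U → 3
  R → 3
  ρ[a/e](R) → 3
  ρ[w/u](ρ[a/e](R)) → 3
  π[a,w](ρ[w/u](ρ[a/e](R))) → 3
  (U − π[a,w](ρ[w/u](ρ[a/e](R)))) → 3
  π[w]((U − π[a,w](ρ[w/u](ρ[a/e](R))))) → 3
  ρ[u/w](π[w]((U − π[a,w](ρ[w/u](ρ[a/e](R)))))) → 3

== RESULT ==
u
q
q
s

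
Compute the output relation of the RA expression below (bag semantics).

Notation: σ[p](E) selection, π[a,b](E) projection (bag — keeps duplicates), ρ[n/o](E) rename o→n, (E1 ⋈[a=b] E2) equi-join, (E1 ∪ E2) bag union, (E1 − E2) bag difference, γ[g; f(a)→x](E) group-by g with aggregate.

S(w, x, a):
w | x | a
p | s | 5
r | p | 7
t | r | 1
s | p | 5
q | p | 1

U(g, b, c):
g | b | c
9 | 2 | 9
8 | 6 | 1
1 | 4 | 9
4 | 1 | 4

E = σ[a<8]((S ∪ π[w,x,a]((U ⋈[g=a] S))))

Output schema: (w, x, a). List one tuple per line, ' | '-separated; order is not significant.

Stepwise |·|:
  S → 5
  U → 4
  S → 5
  (U ⋈[g=a] S) → 2
  π[w,x,a]((U ⋈[g=a] S)) → 2
  (S ∪ π[w,x,a]((U ⋈[g=a] S))) → 7
  σ[a<8]((S ∪ π[w,x,a]((U ⋈[g=a] S)))) → 7

== RESULT ==
w | x | a
p | s | 5
q | p | 1
q | p | 1
r | p | 7
s | p | 5
t | r | 1
t | r | 1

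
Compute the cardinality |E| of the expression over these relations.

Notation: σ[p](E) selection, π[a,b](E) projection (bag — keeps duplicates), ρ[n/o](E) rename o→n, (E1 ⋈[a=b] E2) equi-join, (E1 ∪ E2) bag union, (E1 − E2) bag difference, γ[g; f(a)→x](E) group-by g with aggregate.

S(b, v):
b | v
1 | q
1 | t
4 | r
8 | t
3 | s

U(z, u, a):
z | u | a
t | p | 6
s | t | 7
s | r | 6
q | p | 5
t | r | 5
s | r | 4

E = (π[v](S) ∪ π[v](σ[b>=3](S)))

Stepwise |·|:
  S → 5
  π[v](S) → 5
  S → 5
  σ[b>=3](S) → 3
  π[v](σ[b>=3](S)) → 3
  (π[v](S) ∪ π[v](σ[b>=3](S))) → 8

|E| = 8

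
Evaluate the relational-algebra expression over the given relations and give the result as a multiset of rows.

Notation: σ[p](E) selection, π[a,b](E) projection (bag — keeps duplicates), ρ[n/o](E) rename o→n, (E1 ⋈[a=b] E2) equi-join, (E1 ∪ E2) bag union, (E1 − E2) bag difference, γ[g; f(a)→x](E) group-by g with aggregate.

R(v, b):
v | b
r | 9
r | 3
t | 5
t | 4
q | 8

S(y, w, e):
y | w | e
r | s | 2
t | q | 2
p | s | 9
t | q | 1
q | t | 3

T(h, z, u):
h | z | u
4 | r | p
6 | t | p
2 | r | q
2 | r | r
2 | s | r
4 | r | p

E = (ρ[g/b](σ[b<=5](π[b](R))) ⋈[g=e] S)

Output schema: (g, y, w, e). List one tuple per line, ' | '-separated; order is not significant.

Stepwise |·|:
  R → 5
  π[b](R) → 5
  σ[b<=5](π[b](R)) → 3
  ρ[g/b](σ[b<=5](π[b](R))) → 3
  S → 5
  (ρ[g/b](σ[b<=5](π[b](R))) ⋈[g=e] S) → 1

== RESULT ==
g | y | w | e
3 | q | t | 3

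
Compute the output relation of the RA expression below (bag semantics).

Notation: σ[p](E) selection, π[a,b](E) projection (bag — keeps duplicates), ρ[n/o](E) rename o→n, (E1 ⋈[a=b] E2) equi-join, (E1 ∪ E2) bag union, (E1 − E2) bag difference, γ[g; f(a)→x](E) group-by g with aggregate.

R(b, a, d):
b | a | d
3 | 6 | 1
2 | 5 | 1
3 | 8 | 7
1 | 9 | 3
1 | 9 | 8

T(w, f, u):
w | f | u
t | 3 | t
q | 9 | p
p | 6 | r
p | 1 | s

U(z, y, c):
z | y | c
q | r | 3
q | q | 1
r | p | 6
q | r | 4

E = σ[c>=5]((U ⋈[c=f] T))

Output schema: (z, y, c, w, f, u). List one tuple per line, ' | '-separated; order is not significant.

Per-node cardinality:
  U → 4
  T → 4
  (U ⋈[c=f] T) → 3
  σ[c>=5]((U ⋈[c=f] T)) → 1

== RESULT ==
z | y | c | w | f | u
r | p | 6 | p | 6 | r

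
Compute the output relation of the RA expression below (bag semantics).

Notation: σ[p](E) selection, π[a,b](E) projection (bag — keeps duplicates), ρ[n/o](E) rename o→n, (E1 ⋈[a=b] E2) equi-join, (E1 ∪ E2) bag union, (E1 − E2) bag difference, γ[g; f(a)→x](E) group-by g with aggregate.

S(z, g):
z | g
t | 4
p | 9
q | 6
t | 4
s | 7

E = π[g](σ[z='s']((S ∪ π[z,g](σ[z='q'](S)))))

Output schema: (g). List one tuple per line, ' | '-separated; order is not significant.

Per-node cardinality:
  S → 5
  S → 5
  σ[z='q'](S) → 1
  π[z,g](σ[z='q'](S)) → 1
  (S ∪ π[z,g](σ[z='q'](S))) → 6
  σ[z='s']((S ∪ π[z,g](σ[z='q'](S)))) → 1
  π[g](σ[z='s']((S ∪ π[z,g](σ[z='q'](S))))) → 1

== RESULT ==
g
7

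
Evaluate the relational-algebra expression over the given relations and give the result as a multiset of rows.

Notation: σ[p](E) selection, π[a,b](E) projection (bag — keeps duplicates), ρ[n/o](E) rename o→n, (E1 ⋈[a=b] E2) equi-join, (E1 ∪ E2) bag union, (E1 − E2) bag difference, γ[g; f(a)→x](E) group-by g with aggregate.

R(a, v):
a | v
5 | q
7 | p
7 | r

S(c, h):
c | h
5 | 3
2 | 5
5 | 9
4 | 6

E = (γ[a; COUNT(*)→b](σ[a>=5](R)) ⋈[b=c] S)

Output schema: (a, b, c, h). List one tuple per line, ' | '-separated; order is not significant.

Stepwise |·|:
  R → 3
  σ[a>=5](R) → 3
  γ[a; COUNT(*)→b](σ[a>=5](R)) → 2
  S → 4
  (γ[a; COUNT(*)→b](σ[a>=5](R)) ⋈[b=c] S) → 1

== RESULT ==
a | b | c | h
7 | 2 | 2 | 5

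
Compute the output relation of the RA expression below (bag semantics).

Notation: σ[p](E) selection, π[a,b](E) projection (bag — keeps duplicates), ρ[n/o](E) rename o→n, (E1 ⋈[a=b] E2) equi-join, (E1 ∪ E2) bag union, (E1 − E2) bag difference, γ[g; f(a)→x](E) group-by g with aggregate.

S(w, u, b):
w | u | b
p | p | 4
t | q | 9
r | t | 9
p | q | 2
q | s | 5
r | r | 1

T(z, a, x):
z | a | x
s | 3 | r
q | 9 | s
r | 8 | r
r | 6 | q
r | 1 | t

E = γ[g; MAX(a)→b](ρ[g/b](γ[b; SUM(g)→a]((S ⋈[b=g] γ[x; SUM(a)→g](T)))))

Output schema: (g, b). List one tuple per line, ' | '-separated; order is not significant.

Row counts bottom-up:
  S → 6
  T → 5
  γ[x; SUM(a)→g](T) → 4
  (S ⋈[b=g] γ[x; SUM(a)→g](T)) → 3
  γ[b; SUM(g)→a]((S ⋈[b=g] γ[x; SUM(a)→g](T))) → 2
  ρ[g/b](γ[b; SUM(g)→a]((S ⋈[b=g] γ[x; SUM(a)→g](T)))) → 2
  γ[g; MAX(a)→b](ρ[g/b](γ[b; SUM(g)→a]((S ⋈[b=g] γ[x; SUM(a)→g](T))))) → 2

== RESULT ==
g | b
1 | 1
9 | 18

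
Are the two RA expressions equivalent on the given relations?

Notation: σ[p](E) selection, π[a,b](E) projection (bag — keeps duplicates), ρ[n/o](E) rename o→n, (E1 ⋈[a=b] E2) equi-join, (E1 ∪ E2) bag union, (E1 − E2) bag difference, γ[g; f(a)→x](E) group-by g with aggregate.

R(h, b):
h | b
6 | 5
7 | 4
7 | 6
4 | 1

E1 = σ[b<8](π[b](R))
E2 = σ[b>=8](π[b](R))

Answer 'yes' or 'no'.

E1 subexpression sizes:
  R → 4
  π[b](R) → 4
  σ[b<8](π[b](R)) → 4
E2 subexpression sizes:
  R → 4
  π[b](R) → 4
  σ[b>=8](π[b](R)) → 0

E1 result:
b
1
4
5
6
E2 result:
b
(0 rows)
Witness: (6,) appears 1× in E1 but 0× in E2.

no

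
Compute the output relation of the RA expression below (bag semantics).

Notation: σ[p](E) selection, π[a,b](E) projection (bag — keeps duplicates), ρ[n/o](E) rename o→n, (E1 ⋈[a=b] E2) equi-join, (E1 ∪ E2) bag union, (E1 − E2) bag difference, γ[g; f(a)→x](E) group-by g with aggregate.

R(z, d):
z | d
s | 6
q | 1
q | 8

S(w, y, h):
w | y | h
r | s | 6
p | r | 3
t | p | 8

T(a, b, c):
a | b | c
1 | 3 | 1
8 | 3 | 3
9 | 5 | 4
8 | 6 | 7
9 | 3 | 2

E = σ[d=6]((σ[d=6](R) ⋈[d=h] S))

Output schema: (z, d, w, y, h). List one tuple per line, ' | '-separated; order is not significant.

Stepwise |·|:
  R → 3
  σ[d=6](R) → 1
  S → 3
  (σ[d=6](R) ⋈[d=h] S) → 1
  σ[d=6]((σ[d=6](R) ⋈[d=h] S)) → 1

== RESULT ==
z | d | w | y | h
s | 6 | r | s | 6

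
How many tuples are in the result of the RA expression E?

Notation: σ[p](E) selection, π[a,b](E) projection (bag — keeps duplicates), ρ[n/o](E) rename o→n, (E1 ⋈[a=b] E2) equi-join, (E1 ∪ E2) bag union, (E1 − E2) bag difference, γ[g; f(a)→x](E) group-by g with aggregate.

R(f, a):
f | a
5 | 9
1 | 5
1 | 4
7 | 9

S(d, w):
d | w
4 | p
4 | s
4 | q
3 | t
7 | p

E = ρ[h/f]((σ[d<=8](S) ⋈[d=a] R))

Per-node cardinality:
  S → 5
  σ[d<=8](S) → 5
  R → 4
  (σ[d<=8](S) ⋈[d=a] R) → 3
  ρ[h/f]((σ[d<=8](S) ⋈[d=a] R)) → 3

|E| = 3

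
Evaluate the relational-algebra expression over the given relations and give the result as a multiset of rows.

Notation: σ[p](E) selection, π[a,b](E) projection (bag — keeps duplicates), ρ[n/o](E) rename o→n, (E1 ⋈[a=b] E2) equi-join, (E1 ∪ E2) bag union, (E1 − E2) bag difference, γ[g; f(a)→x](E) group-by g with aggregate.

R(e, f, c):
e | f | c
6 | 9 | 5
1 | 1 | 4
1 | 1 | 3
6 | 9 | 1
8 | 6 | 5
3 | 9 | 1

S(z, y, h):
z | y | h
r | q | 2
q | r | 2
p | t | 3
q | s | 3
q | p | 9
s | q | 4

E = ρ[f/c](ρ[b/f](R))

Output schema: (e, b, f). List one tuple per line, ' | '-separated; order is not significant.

Per-node cardinality:
  R → 6
  ρ[b/f](R) → 6
  ρ[f/c](ρ[b/f](R)) → 6

== RESULT ==
e | b | f
1 | 1 | 3
1 | 1 | 4
3 | 9 | 1
6 | 9 | 1
6 | 9 | 5
8 | 6 | 5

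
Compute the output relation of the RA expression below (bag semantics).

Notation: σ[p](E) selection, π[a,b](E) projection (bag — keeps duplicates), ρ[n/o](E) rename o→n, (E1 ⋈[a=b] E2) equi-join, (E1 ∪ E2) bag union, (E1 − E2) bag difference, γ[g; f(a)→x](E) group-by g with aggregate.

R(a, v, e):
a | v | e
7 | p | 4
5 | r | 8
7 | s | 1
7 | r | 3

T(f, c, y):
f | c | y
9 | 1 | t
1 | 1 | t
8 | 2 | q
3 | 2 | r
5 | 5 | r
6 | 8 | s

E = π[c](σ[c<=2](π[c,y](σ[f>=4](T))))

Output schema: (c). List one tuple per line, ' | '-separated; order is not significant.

Subexpression sizes:
  T → 6
  σ[f>=4](T) → 4
  π[c,y](σ[f>=4](T)) → 4
  σ[c<=2](π[c,y](σ[f>=4](T))) → 2
  π[c](σ[c<=2](π[c,y](σ[f>=4](T)))) → 2

== RESULT ==
c
1
2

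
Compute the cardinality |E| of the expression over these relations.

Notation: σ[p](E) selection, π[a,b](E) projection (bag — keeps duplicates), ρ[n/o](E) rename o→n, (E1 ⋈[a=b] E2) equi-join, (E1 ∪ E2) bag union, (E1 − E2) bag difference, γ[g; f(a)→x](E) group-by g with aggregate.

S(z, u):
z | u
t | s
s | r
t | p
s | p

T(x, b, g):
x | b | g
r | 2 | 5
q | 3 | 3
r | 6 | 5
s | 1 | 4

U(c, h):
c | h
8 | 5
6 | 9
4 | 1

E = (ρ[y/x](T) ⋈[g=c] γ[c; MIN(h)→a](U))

Per-node cardinality:
  T → 4
  ρ[y/x](T) → 4
  U → 3
  γ[c; MIN(h)→a](U) → 3
  (ρ[y/x](T) ⋈[g=c] γ[c; MIN(h)→a](U)) → 1

|E| = 1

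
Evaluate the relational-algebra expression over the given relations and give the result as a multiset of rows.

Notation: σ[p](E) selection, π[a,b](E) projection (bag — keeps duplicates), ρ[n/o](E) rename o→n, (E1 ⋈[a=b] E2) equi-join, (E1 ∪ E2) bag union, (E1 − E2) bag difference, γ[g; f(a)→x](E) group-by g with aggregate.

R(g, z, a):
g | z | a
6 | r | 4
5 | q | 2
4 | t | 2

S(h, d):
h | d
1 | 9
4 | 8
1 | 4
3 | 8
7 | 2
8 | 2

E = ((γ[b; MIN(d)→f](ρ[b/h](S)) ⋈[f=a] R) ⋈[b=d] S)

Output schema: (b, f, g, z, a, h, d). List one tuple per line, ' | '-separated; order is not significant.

Per-node cardinality:
  S → 6
  ρ[b/h](S) → 6
  γ[b; MIN(d)→f](ρ[b/h](S)) → 5
  R → 3
  (γ[b; MIN(d)→f](ρ[b/h](S)) ⋈[f=a] R) → 5
  S → 6
  ((γ[b; MIN(d)→f](ρ[b/h](S)) ⋈[f=a] R) ⋈[b=d] S) → 4

== RESULT ==
b | f | g | z | a | h | d
8 | 2 | 4 | t | 2 | 3 | 8
8 | 2 | 4 | t | 2 | 4 | 8
8 | 2 | 5 | q | 2 | 3 | 8
8 | 2 | 5 | q | 2 | 4 | 8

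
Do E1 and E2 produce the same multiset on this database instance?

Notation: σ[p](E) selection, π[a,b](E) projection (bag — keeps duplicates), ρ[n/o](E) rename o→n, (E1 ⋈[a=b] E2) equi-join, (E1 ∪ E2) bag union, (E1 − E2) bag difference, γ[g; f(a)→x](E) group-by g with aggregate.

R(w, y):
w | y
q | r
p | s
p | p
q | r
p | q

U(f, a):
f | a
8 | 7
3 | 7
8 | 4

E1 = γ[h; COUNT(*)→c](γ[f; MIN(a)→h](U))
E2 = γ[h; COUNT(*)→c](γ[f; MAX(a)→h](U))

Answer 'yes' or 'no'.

E1 row counts bottom-up:
  U → 3
  γ[f; MIN(a)→h](U) → 2
  γ[h; COUNT(*)→c](γ[f; MIN(a)→h](U)) → 2
E2 row counts bottom-up:
  U → 3
  γ[f; MAX(a)→h](U) → 2
  γ[h; COUNT(*)→c](γ[f; MAX(a)→h](U)) → 1

E1 result:
h | c
4 | 1
7 | 1
E2 result:
h | c
7 | 2
Witness: (7, 2) appears 0× in E1 but 1× in E2.

no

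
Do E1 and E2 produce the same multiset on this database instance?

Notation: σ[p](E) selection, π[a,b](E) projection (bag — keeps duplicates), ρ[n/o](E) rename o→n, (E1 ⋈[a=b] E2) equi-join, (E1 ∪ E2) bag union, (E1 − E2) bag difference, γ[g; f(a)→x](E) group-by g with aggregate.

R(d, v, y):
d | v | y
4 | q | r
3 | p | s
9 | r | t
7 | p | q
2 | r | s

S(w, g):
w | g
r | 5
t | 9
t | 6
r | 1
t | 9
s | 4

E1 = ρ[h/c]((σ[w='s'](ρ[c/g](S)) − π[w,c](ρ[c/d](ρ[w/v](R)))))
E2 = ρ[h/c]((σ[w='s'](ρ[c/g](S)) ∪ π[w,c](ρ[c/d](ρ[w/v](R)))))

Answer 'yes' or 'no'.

E1 subexpression sizes:
  S → 6
  ρ[c/g](S) → 6
  σ[w='s'](ρ[c/g](S)) → 1
  R → 5
  ρ[w/v](R) → 5
  ρ[c/d](ρ[w/v](R)) → 5
  π[w,c](ρ[c/d](ρ[w/v](R))) → 5
  (σ[w='s'](ρ[c/g](S)) − π[w,c](ρ[c/d](ρ[w/v](R)))) → 1
  ρ[h/c]((σ[w='s'](ρ[c/g](S)) − π[w,c](ρ[c/d](ρ[w/v](R))))) → 1
E2 subexpression sizes:
  S → 6
  ρ[c/g](S) → 6
  σ[w='s'](ρ[c/g](S)) → 1
  R → 5
  ρ[w/v](R) → 5
  ρ[c/d](ρ[w/v](R)) → 5
  π[w,c](ρ[c/d](ρ[w/v](R))) → 5
  (σ[w='s'](ρ[c/g](S)) ∪ π[w,c](ρ[c/d](ρ[w/v](R)))) → 6
  ρ[h/c]((σ[w='s'](ρ[c/g](S)) ∪ π[w,c](ρ[c/d](ρ[w/v](R))))) → 6

E1 result:
w | h
s | 4
E2 result:
w | h
p | 3
p | 7
q | 4
r | 2
r | 9
s | 4
Witness: ('r', 2) appears 0× in E1 but 1× in E2.

no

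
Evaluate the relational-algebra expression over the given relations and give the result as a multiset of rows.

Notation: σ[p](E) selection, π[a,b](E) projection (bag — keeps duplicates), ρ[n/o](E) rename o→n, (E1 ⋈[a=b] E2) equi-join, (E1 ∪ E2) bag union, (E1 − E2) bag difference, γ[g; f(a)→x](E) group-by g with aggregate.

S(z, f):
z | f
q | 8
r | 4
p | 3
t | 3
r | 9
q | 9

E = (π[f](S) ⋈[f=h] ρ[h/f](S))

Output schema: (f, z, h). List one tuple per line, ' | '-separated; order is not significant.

Stepwise |·|:
  S → 6
  π[f](S) → 6
  S → 6
  ρ[h/f](S) → 6
  (π[f](S) ⋈[f=h] ρ[h/f](S)) → 10

== RESULT ==
f | z | h
3 | p | 3
3 | p | 3
3 | t | 3
3 | t | 3
4 | r | 4
8 | q | 8
9 | q | 9
9 | q | 9
9 | r | 9
9 | r | 9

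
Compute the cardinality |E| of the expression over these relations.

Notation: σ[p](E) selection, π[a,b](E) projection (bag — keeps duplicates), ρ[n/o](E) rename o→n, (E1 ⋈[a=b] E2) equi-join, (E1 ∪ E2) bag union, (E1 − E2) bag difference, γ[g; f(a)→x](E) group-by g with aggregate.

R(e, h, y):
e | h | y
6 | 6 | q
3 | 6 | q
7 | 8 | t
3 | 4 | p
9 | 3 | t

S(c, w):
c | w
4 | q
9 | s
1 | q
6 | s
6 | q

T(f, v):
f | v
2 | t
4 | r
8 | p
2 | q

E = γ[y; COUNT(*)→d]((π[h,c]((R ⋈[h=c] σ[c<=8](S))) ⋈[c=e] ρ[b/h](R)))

Row counts bottom-up:
  R → 5
  S → 5
  σ[c<=8](S) → 4
  (R ⋈[h=c] σ[c<=8](S)) → 5
  π[h,c]((R ⋈[h=c] σ[c<=8](S))) → 5
  R → 5
  ρ[b/h](R) → 5
  (π[h,c]((R ⋈[h=c] σ[c<=8](S))) ⋈[c=e] ρ[b/h](R)) → 4
  γ[y; COUNT(*)→d]((π[h,c]((R ⋈[h=c] σ[c<=8](S))) ⋈[c=e] ρ[b/h](R))) → 1

|E| = 1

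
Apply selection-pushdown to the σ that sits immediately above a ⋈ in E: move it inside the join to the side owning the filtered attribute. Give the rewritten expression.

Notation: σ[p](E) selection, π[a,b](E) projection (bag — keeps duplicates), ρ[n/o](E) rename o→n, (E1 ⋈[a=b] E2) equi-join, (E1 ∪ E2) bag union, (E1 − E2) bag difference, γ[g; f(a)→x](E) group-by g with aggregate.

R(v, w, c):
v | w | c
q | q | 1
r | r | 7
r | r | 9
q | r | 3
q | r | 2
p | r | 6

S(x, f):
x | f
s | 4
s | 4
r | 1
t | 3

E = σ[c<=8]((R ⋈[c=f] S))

σ filters on c, owned by the left side.
E' = (σ[c<=8](R) ⋈[c=f] S)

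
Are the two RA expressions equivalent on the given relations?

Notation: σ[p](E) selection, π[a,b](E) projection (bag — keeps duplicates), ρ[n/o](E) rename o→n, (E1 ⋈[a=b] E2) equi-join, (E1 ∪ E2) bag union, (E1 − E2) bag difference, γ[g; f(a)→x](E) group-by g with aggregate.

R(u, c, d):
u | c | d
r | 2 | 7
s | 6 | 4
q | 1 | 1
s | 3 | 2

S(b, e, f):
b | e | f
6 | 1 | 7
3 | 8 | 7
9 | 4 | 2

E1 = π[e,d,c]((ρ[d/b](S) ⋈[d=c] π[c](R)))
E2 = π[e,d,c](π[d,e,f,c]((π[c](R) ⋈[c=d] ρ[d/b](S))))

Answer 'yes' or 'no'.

E1 row counts bottom-up:
  S → 3
  ρ[d/b](S) → 3
  R → 4
  π[c](R) → 4
  (ρ[d/b](S) ⋈[d=c] π[c](R)) → 2
  π[e,d,c]((ρ[d/b](S) ⋈[d=c] π[c](R))) → 2
E2 row counts bottom-up:
  R → 4
  π[c](R) → 4
  S → 3
  ρ[d/b](S) → 3
  (π[c](R) ⋈[c=d] ρ[d/b](S)) → 2
  π[d,e,f,c]((π[c](R) ⋈[c=d] ρ[d/b](S))) → 2
  π[e,d,c](π[d,e,f,c]((π[c](R) ⋈[c=d] ρ[d/b](S)))) → 2

E1 and E2 produce the same multiset:
e | d | c
1 | 6 | 6
8 | 3 | 3

yes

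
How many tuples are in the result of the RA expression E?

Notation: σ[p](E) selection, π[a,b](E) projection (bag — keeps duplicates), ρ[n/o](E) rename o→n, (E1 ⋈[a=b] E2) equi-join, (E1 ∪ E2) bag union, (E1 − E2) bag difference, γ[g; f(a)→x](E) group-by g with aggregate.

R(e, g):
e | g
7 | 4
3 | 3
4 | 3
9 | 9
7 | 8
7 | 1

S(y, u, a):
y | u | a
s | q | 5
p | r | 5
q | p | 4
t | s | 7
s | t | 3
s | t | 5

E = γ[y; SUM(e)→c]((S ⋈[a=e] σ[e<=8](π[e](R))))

Subexpression sizes:
  S → 6
  R → 6
  π[e](R) → 6
  σ[e<=8](π[e](R)) → 5
  (S ⋈[a=e] σ[e<=8](π[e](R))) → 5
  γ[y; SUM(e)→c]((S ⋈[a=e] σ[e<=8](π[e](R)))) → 3

|E| = 3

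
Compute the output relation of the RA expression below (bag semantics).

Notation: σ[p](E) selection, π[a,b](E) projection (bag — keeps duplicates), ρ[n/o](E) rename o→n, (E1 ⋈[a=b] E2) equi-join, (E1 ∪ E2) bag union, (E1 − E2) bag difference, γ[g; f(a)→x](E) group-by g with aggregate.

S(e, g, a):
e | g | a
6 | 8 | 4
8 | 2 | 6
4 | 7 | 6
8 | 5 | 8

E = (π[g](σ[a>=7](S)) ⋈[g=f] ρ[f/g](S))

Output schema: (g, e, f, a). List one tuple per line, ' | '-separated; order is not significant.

Stepwise |·|:
  S → 4
  σ[a>=7](S) → 1
  π[g](σ[a>=7](S)) → 1
  S → 4
  ρ[f/g](S) → 4
  (π[g](σ[a>=7](S)) ⋈[g=f] ρ[f/g](S)) → 1

== RESULT ==
g | e | f | a
5 | 8 | 5 | 8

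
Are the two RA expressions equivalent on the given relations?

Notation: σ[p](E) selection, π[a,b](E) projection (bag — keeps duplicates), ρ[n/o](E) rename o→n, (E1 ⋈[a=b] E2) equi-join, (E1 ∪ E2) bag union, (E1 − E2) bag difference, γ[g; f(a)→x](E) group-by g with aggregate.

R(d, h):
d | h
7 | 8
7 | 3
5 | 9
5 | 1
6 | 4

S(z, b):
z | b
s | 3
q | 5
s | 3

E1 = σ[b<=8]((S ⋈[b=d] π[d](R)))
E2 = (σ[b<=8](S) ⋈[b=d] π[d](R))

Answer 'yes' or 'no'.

E1 stepwise |·|:
  S → 3
  R → 5
  π[d](R) → 5
  (S ⋈[b=d] π[d](R)) → 2
  σ[b<=8]((S ⋈[b=d] π[d](R))) → 2
E2 stepwise |·|:
  S → 3
  σ[b<=8](S) → 3
  R → 5
  π[d](R) → 5
  (σ[b<=8](S) ⋈[b=d] π[d](R)) → 2

E1 and E2 produce the same multiset:
z | b | d
q | 5 | 5
q | 5 | 5

yes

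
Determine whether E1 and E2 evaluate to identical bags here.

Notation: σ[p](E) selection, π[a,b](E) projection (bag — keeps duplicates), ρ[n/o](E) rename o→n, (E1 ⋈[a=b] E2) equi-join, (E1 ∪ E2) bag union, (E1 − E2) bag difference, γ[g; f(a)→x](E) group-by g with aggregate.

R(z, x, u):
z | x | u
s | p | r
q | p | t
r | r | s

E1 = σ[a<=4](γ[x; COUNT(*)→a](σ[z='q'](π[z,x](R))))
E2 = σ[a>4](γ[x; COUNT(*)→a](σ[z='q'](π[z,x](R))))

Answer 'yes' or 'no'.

E1 per-node cardinality:
  R → 3
  π[z,x](R) → 3
  σ[z='q'](π[z,x](R)) → 1
  γ[x; COUNT(*)→a](σ[z='q'](π[z,x](R))) → 1
  σ[a<=4](γ[x; COUNT(*)→a](σ[z='q'](π[z,x](R)))) → 1
E2 per-node cardinality:
  R → 3
  π[z,x](R) → 3
  σ[z='q'](π[z,x](R)) → 1
  γ[x; COUNT(*)→a](σ[z='q'](π[z,x](R))) → 1
  σ[a>4](γ[x; COUNT(*)→a](σ[z='q'](π[z,x](R)))) → 0

E1 result:
x | a
p | 1
E2 result:
x | a
(0 rows)
Witness: ('p', 1) appears 1× in E1 but 0× in E2.

no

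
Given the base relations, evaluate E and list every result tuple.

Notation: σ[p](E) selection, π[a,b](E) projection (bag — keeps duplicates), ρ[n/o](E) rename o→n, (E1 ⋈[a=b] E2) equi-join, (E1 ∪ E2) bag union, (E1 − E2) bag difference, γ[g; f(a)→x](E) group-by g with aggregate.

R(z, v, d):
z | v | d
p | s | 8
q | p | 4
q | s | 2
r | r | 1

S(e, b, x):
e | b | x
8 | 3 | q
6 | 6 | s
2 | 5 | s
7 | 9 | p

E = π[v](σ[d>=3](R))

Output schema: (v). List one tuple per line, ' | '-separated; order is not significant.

Row counts bottom-up:
  R → 4
  σ[d>=3](R) → 2
  π[v](σ[d>=3](R)) → 2

== RESULT ==
v
p
s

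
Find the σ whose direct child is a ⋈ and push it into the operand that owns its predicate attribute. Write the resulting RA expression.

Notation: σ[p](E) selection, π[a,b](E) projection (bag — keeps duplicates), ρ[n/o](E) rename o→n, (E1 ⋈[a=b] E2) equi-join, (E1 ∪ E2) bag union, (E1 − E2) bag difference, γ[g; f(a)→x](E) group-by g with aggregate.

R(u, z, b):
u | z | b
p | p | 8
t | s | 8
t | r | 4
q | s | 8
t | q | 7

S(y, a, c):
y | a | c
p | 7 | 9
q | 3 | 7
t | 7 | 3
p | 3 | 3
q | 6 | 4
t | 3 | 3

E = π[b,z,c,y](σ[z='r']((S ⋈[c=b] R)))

σ filters on z, owned by the right side.
E' = π[b,z,c,y]((S ⋈[c=b] σ[z='r'](R)))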